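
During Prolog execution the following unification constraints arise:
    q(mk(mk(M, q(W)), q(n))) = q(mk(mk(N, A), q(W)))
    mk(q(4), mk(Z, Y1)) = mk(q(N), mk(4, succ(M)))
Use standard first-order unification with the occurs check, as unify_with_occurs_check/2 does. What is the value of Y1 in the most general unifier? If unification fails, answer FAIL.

succ(4)

Decompose q/1: mk(mk(M, q(W)), q(n)) = mk(mk(N, A), q(W)).
Decompose mk/2: mk(M, q(W)) = mk(N, A),  q(n) = q(W).
Decompose mk/2: M = N,  q(W) = A.
Bind M := N; substituting into the one remaining equation that mentions M gives: mk(q(4), mk(Z, Y1)) = mk(q(N), mk(4, succ(N))).
Bind A := q(W); no other remaining equation mentions A.
Decompose q/1: n = W.
Bind W := n; no other remaining equation mentions W. Substituting into the earlier binding gives A := q(n).
Decompose mk/2: q(4) = q(N),  mk(Z, Y1) = mk(4, succ(N)).
Decompose q/1: 4 = N.
Bind N := 4; substituting into the remaining equation gives: mk(Z, Y1) = mk(4, succ(4)). Substituting into the earlier binding gives M := 4.
Decompose mk/2: Z = 4,  Y1 = succ(4).
Bind Z := 4; no other remaining equation mentions Z.
Bind Y1 := succ(4).
MGU = { M -> 4, A -> q(n), W -> n, N -> 4, Z -> 4, Y1 -> succ(4) }, so Y1 -> succ(4).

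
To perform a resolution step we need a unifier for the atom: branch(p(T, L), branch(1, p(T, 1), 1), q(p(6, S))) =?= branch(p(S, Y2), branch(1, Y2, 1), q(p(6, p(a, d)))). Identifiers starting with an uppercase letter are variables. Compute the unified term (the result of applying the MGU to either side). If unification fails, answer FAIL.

branch(p(p(a, d), p(p(a, d), 1)), branch(1, p(p(a, d), 1), 1), q(p(6, p(a, d))))

Decompose branch/3: p(T, L) =?= p(S, Y2),  branch(1, p(T, 1), 1) =?= branch(1, Y2, 1),  q(p(6, S)) =?= q(p(6, p(a, d))).
Decompose p/2: T =?= S,  L =?= Y2.
Bind T := S; substituting into the one remaining equation that mentions T gives: branch(1, p(S, 1), 1) =?= branch(1, Y2, 1).
Bind L := Y2; no other remaining equation mentions L.
Decompose branch/3: 1 =?= 1,  p(S, 1) =?= Y2,  1 =?= 1.
Delete trivial equation 1 =?= 1.
Bind Y2 := p(S, 1); no other remaining equation mentions Y2. Substituting into the earlier binding gives L := p(S, 1).
Delete trivial equation 1 =?= 1.
Decompose q/1: p(6, S) =?= p(6, p(a, d)).
Decompose p/2: 6 =?= 6,  S =?= p(a, d).
Delete trivial equation 6 =?= 6.
Bind S := p(a, d). Substituting into the earlier bindings gives T := p(a, d), L := p(p(a, d), 1), Y2 := p(p(a, d), 1).
Applying the MGU to either side gives branch(p(p(a, d), p(p(a, d), 1)), branch(1, p(p(a, d), 1), 1), q(p(6, p(a, d)))).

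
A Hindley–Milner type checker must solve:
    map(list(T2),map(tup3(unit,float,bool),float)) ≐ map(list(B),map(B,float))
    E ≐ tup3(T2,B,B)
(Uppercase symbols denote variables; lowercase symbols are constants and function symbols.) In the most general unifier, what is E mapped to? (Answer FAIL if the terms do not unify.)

tup3(tup3(unit,float,bool),tup3(unit,float,bool),tup3(unit,float,bool))

Decompose map/2: list(T2) ≐ list(B),  map(tup3(unit,float,bool),float) ≐ map(B,float).
Decompose list/1: T2 ≐ B.
Bind T2 := B; substituting into the one remaining equation that mentions T2 gives: E ≐ tup3(B,B,B).
Decompose map/2: tup3(unit,float,bool) ≐ B,  float ≐ float.
Bind B := tup3(unit,float,bool); substituting into the one remaining equation that mentions B gives: E ≐ tup3(tup3(unit,float,bool),tup3(unit,float,bool),tup3(unit,float,bool)). Substituting into the earlier binding gives T2 := tup3(unit,float,bool).
Delete trivial equation float ≐ float.
Bind E := tup3(tup3(unit,float,bool),tup3(unit,float,bool),tup3(unit,float,bool)).
MGU = { T2 := tup3(unit,float,bool), B := tup3(unit,float,bool), E := tup3(tup3(unit,float,bool),tup3(unit,float,bool),tup3(unit,float,bool)) }, so E := tup3(tup3(unit,float,bool),tup3(unit,float,bool),tup3(unit,float,bool)).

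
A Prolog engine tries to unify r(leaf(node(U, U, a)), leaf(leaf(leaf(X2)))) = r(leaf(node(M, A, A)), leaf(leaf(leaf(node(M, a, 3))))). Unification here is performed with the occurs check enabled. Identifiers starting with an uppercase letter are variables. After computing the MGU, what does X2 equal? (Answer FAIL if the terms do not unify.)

Decompose r/2: leaf(node(U, U, a)) = leaf(node(M, A, A)),  leaf(leaf(leaf(X2))) = leaf(leaf(leaf(node(M, a, 3)))).
Decompose leaf/1: node(U, U, a) = node(M, A, A).
Decompose node/3: U = M,  U = A,  a = A.
Bind U := M; substituting into the one remaining equation that mentions U gives: M = A.
Bind M := A; substituting into the one remaining equation that mentions M gives: leaf(leaf(leaf(X2))) = leaf(leaf(leaf(node(A, a, 3)))). Substituting into the earlier binding gives U := A.
Bind A := a; substituting into the remaining equation gives: leaf(leaf(leaf(X2))) = leaf(leaf(leaf(node(a, a, 3)))). Substituting into the earlier bindings gives U := a, M := a.
Decompose leaf/1: leaf(leaf(X2)) = leaf(leaf(node(a, a, 3))).
Decompose leaf/1: leaf(X2) = leaf(node(a, a, 3)).
Decompose leaf/1: X2 = node(a, a, 3).
Bind X2 := node(a, a, 3).
MGU = { U ↦ a, M ↦ a, A ↦ a, X2 ↦ node(a, a, 3) }, so X2 ↦ node(a, a, 3).

node(a, a, 3)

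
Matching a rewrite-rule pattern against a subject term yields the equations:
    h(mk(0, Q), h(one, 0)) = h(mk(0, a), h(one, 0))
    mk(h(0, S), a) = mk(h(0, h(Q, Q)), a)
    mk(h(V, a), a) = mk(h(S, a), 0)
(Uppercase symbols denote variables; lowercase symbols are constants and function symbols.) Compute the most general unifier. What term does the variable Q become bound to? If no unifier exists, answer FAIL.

FAIL

Decompose h/2: mk(0, Q) = mk(0, a),  h(one, 0) = h(one, 0).
Decompose mk/2: 0 = 0,  Q = a.
Delete trivial equation 0 = 0.
Bind Q := a; substituting into the one remaining equation that mentions Q gives: mk(h(0, S), a) = mk(h(0, h(a, a)), a).
Delete trivial equation h(one, 0) = h(one, 0).
Decompose mk/2: h(0, S) = h(0, h(a, a)),  a = a.
Decompose h/2: 0 = 0,  S = h(a, a).
Delete trivial equation 0 = 0.
Bind S := h(a, a); substituting into the one remaining equation that mentions S gives: mk(h(V, a), a) = mk(h(h(a, a), a), 0).
Delete trivial equation a = a.
Decompose mk/2: h(V, a) = h(h(a, a), a),  a = 0.
Decompose h/2: V = h(a, a),  a = a.
Bind V := h(a, a); no other remaining equation mentions V.
Delete trivial equation a = a.
Clash: constants a and 0 differ; no unifier exists.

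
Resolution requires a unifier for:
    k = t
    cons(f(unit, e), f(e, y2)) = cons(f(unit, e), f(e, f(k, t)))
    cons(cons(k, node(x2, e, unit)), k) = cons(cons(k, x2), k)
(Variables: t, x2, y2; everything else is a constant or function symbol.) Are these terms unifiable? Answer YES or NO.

NO

Bind t := k; substituting into the one remaining equation that mentions t gives: cons(f(unit, e), f(e, y2)) = cons(f(unit, e), f(e, f(k, k))).
Decompose cons/2: f(unit, e) = f(unit, e),  f(e, y2) = f(e, f(k, k)).
Delete trivial equation f(unit, e) = f(unit, e).
Decompose f/2: e = e,  y2 = f(k, k).
Delete trivial equation e = e.
Bind y2 := f(k, k); no other remaining equation mentions y2.
Decompose cons/2: cons(k, node(x2, e, unit)) = cons(k, x2),  k = k.
Decompose cons/2: k = k,  node(x2, e, unit) = x2.
Delete trivial equation k = k.
Occurs check fails: x2 occurs in node(x2, e, unit); the equation x2 = node(x2, e, unit) has no finite solution.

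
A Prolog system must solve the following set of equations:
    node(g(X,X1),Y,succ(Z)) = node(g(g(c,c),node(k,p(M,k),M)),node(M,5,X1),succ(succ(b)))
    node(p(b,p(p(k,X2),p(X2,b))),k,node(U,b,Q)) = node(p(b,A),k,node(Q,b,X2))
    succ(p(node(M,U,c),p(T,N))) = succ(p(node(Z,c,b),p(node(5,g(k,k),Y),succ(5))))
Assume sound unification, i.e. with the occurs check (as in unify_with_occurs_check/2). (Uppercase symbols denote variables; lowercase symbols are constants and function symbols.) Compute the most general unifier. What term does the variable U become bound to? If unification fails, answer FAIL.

Decompose node/3: g(X,X1) = g(g(c,c),node(k,p(M,k),M)),  Y = node(M,5,X1),  succ(Z) = succ(succ(b)).
Decompose g/2: X = g(c,c),  X1 = node(k,p(M,k),M).
Bind X := g(c,c); no other remaining equation mentions X.
Bind X1 := node(k,p(M,k),M); substituting into the one remaining equation that mentions X1 gives: Y = node(M,5,node(k,p(M,k),M)).
Bind Y := node(M,5,node(k,p(M,k),M)); substituting into the one remaining equation that mentions Y gives: succ(p(node(M,U,c),p(T,N))) = succ(p(node(Z,c,b),p(node(5,g(k,k),node(M,5,node(k,p(M,k),M))),succ(5)))).
Decompose succ/1: Z = succ(b).
Bind Z := succ(b); substituting into the one remaining equation that mentions Z gives: succ(p(node(M,U,c),p(T,N))) = succ(p(node(succ(b),c,b),p(node(5,g(k,k),node(M,5,node(k,p(M,k),M))),succ(5)))).
Decompose node/3: p(b,p(p(k,X2),p(X2,b))) = p(b,A),  k = k,  node(U,b,Q) = node(Q,b,X2).
Decompose p/2: b = b,  p(p(k,X2),p(X2,b)) = A.
Delete trivial equation b = b.
Bind A := p(p(k,X2),p(X2,b)); no other remaining equation mentions A.
Delete trivial equation k = k.
Decompose node/3: U = Q,  b = b,  Q = X2.
Bind U := Q; substituting into the one remaining equation that mentions U gives: succ(p(node(M,Q,c),p(T,N))) = succ(p(node(succ(b),c,b),p(node(5,g(k,k),node(M,5,node(k,p(M,k),M))),succ(5)))).
Delete trivial equation b = b.
Bind Q := X2; substituting into the remaining equation gives: succ(p(node(M,X2,c),p(T,N))) = succ(p(node(succ(b),c,b),p(node(5,g(k,k),node(M,5,node(k,p(M,k),M))),succ(5)))). Substituting into the earlier binding gives U := X2.
Decompose succ/1: p(node(M,X2,c),p(T,N)) = p(node(succ(b),c,b),p(node(5,g(k,k),node(M,5,node(k,p(M,k),M))),succ(5))).
Decompose p/2: node(M,X2,c) = node(succ(b),c,b),  p(T,N) = p(node(5,g(k,k),node(M,5,node(k,p(M,k),M))),succ(5)).
Decompose node/3: M = succ(b),  X2 = c,  c = b.
Bind M := succ(b); substituting into the one remaining equation that mentions M gives: p(T,N) = p(node(5,g(k,k),node(succ(b),5,node(k,p(succ(b),k),succ(b)))),succ(5)). Substituting into the earlier bindings gives X1 := node(k,p(succ(b),k),succ(b)), Y := node(succ(b),5,node(k,p(succ(b),k),succ(b))).
Bind X2 := c; no other remaining equation mentions X2. Substituting into the earlier bindings gives A := p(p(k,c),p(c,b)), U := c, Q := c.
Clash: constants c and b differ; no unifier exists.

FAIL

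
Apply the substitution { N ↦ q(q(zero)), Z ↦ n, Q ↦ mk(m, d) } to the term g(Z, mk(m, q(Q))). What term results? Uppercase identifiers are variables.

Replace each occurrence of Z with n.
Replace each occurrence of Q with mk(m, d).
Result: g(n, mk(m, q(mk(m, d)))).

g(n, mk(m, q(mk(m, d))))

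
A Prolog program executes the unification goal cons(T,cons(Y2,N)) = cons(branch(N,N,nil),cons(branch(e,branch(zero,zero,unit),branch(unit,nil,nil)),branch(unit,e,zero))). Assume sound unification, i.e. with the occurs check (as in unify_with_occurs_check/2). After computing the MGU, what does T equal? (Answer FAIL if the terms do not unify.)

branch(branch(unit,e,zero),branch(unit,e,zero),nil)

Decompose cons/2: T = branch(N,N,nil),  cons(Y2,N) = cons(branch(e,branch(zero,zero,unit),branch(unit,nil,nil)),branch(unit,e,zero)).
Bind T := branch(N,N,nil); no other remaining equation mentions T.
Decompose cons/2: Y2 = branch(e,branch(zero,zero,unit),branch(unit,nil,nil)),  N = branch(unit,e,zero).
Bind Y2 := branch(e,branch(zero,zero,unit),branch(unit,nil,nil)); no other remaining equation mentions Y2.
Bind N := branch(unit,e,zero). Substituting into the earlier binding gives T := branch(branch(unit,e,zero),branch(unit,e,zero),nil).
MGU = { T -> branch(branch(unit,e,zero),branch(unit,e,zero),nil), Y2 -> branch(e,branch(zero,zero,unit),branch(unit,nil,nil)), N -> branch(unit,e,zero) }, so T -> branch(branch(unit,e,zero),branch(unit,e,zero),nil).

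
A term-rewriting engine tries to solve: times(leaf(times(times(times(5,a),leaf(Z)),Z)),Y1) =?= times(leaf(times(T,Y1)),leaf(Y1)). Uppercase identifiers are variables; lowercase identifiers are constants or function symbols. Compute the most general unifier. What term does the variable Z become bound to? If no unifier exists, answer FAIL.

FAIL

Decompose times/2: leaf(times(times(times(5,a),leaf(Z)),Z)) =?= leaf(times(T,Y1)),  Y1 =?= leaf(Y1).
Decompose leaf/1: times(times(times(5,a),leaf(Z)),Z) =?= times(T,Y1).
Decompose times/2: times(times(5,a),leaf(Z)) =?= T,  Z =?= Y1.
Bind T := times(times(5,a),leaf(Z)); no other remaining equation mentions T.
Bind Z := Y1; no other remaining equation mentions Z. Substituting into the earlier binding gives T := times(times(5,a),leaf(Y1)).
Occurs check fails: Y1 occurs in leaf(Y1); the equation Y1 =?= leaf(Y1) has no finite solution.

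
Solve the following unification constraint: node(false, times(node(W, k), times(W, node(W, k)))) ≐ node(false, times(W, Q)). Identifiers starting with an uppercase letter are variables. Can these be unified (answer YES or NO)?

Decompose node/2: false ≐ false,  times(node(W, k), times(W, node(W, k))) ≐ times(W, Q).
Delete trivial equation false ≐ false.
Decompose times/2: node(W, k) ≐ W,  times(W, node(W, k)) ≐ Q.
Occurs check fails: W occurs in node(W, k); the equation W ≐ node(W, k) has no finite solution.

NO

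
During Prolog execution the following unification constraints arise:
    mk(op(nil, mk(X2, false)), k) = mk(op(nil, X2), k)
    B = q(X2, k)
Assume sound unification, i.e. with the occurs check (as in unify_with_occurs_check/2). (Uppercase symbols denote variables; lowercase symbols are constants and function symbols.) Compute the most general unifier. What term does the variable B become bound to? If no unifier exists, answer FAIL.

Decompose mk/2: op(nil, mk(X2, false)) = op(nil, X2),  k = k.
Decompose op/2: nil = nil,  mk(X2, false) = X2.
Delete trivial equation nil = nil.
Occurs check fails: X2 occurs in mk(X2, false); the equation X2 = mk(X2, false) has no finite solution.

FAIL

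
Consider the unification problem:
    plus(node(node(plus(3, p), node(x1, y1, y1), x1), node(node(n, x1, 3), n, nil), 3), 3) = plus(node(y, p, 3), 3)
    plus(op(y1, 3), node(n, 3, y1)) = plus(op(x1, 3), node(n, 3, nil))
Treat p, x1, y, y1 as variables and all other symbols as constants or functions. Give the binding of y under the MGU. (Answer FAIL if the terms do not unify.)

node(plus(3, node(node(n, nil, 3), n, nil)), node(nil, nil, nil), nil)

Decompose plus/2: node(node(plus(3, p), node(x1, y1, y1), x1), node(node(n, x1, 3), n, nil), 3) = node(y, p, 3),  3 = 3.
Decompose node/3: node(plus(3, p), node(x1, y1, y1), x1) = y,  node(node(n, x1, 3), n, nil) = p,  3 = 3.
Bind y := node(plus(3, p), node(x1, y1, y1), x1); no other remaining equation mentions y.
Bind p := node(node(n, x1, 3), n, nil); no other remaining equation mentions p. Substituting into the earlier binding gives y := node(plus(3, node(node(n, x1, 3), n, nil)), node(x1, y1, y1), x1).
Delete trivial equation 3 = 3.
Delete trivial equation 3 = 3.
Decompose plus/2: op(y1, 3) = op(x1, 3),  node(n, 3, y1) = node(n, 3, nil).
Decompose op/2: y1 = x1,  3 = 3.
Bind y1 := x1; substituting into the one remaining equation that mentions y1 gives: node(n, 3, x1) = node(n, 3, nil). Substituting into the earlier binding gives y := node(plus(3, node(node(n, x1, 3), n, nil)), node(x1, x1, x1), x1).
Delete trivial equation 3 = 3.
Decompose node/3: n = n,  3 = 3,  x1 = nil.
Delete trivial equation n = n.
Delete trivial equation 3 = 3.
Bind x1 := nil. Substituting into the earlier bindings gives y := node(plus(3, node(node(n, nil, 3), n, nil)), node(nil, nil, nil), nil), p := node(node(n, nil, 3), n, nil), y1 := nil.
MGU = { y -> node(plus(3, node(node(n, nil, 3), n, nil)), node(nil, nil, nil), nil), p -> node(node(n, nil, 3), n, nil), y1 -> nil, x1 -> nil }, so y -> node(plus(3, node(node(n, nil, 3), n, nil)), node(nil, nil, nil), nil).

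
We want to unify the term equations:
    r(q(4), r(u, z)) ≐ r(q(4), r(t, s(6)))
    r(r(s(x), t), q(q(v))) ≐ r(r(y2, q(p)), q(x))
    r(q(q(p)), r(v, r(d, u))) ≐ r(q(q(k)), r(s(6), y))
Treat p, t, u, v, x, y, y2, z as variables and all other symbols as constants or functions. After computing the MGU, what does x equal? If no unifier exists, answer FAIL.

Decompose r/2: q(4) ≐ q(4),  r(u, z) ≐ r(t, s(6)).
Delete trivial equation q(4) ≐ q(4).
Decompose r/2: u ≐ t,  z ≐ s(6).
Bind u := t; substituting into the one remaining equation that mentions u gives: r(q(q(p)), r(v, r(d, t))) ≐ r(q(q(k)), r(s(6), y)).
Bind z := s(6); no other remaining equation mentions z.
Decompose r/2: r(s(x), t) ≐ r(y2, q(p)),  q(q(v)) ≐ q(x).
Decompose r/2: s(x) ≐ y2,  t ≐ q(p).
Bind y2 := s(x); no other remaining equation mentions y2.
Bind t := q(p); substituting into the one remaining equation that mentions t gives: r(q(q(p)), r(v, r(d, q(p)))) ≐ r(q(q(k)), r(s(6), y)). Substituting into the earlier binding gives u := q(p).
Decompose q/1: q(v) ≐ x.
Bind x := q(v); no other remaining equation mentions x. Substituting into the earlier binding gives y2 := s(q(v)).
Decompose r/2: q(q(p)) ≐ q(q(k)),  r(v, r(d, q(p))) ≐ r(s(6), y).
Decompose q/1: q(p) ≐ q(k).
Decompose q/1: p ≐ k.
Bind p := k; substituting into the remaining equation gives: r(v, r(d, q(k))) ≐ r(s(6), y). Substituting into the earlier bindings gives u := q(k), t := q(k).
Decompose r/2: v ≐ s(6),  r(d, q(k)) ≐ y.
Bind v := s(6); no other remaining equation mentions v. Substituting into the earlier bindings gives y2 := s(q(s(6))), x := q(s(6)).
Bind y := r(d, q(k)).
MGU = { u := q(k), z := s(6), y2 := s(q(s(6))), t := q(k), x := q(s(6)), p := k, v := s(6), y := r(d, q(k)) }, so x := q(s(6)).

q(s(6))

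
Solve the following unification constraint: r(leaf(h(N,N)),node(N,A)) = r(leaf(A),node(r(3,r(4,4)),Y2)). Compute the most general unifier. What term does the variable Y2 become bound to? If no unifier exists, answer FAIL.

h(r(3,r(4,4)),r(3,r(4,4)))

Decompose r/2: leaf(h(N,N)) = leaf(A),  node(N,A) = node(r(3,r(4,4)),Y2).
Decompose leaf/1: h(N,N) = A.
Bind A := h(N,N); substituting into the remaining equation gives: node(N,h(N,N)) = node(r(3,r(4,4)),Y2).
Decompose node/2: N = r(3,r(4,4)),  h(N,N) = Y2.
Bind N := r(3,r(4,4)); substituting into the remaining equation gives: h(r(3,r(4,4)),r(3,r(4,4))) = Y2. Substituting into the earlier binding gives A := h(r(3,r(4,4)),r(3,r(4,4))).
Bind Y2 := h(r(3,r(4,4)),r(3,r(4,4))).
MGU = { A := h(r(3,r(4,4)),r(3,r(4,4))), N := r(3,r(4,4)), Y2 := h(r(3,r(4,4)),r(3,r(4,4))) }, so Y2 := h(r(3,r(4,4)),r(3,r(4,4))).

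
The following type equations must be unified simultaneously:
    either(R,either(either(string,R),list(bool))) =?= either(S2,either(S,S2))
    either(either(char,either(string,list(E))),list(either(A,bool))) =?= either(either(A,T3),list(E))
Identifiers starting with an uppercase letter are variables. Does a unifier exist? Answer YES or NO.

YES

Decompose either/2: R =?= S2,  either(either(string,R),list(bool)) =?= either(S,S2).
Bind R := S2; substituting into the one remaining equation that mentions R gives: either(either(string,S2),list(bool)) =?= either(S,S2).
Decompose either/2: either(string,S2) =?= S,  list(bool) =?= S2.
Bind S := either(string,S2); no other remaining equation mentions S.
Bind S2 := list(bool); no other remaining equation mentions S2. Substituting into the earlier bindings gives R := list(bool), S := either(string,list(bool)).
Decompose either/2: either(char,either(string,list(E))) =?= either(A,T3),  list(either(A,bool)) =?= list(E).
Decompose either/2: char =?= A,  either(string,list(E)) =?= T3.
Bind A := char; substituting into the one remaining equation that mentions A gives: list(either(char,bool)) =?= list(E).
Bind T3 := either(string,list(E)); no other remaining equation mentions T3.
Decompose list/1: either(char,bool) =?= E.
Bind E := either(char,bool). Substituting into the earlier binding gives T3 := either(string,list(either(char,bool))).
No equations remain and no clash or occurs-check failure arose, so a unifier exists.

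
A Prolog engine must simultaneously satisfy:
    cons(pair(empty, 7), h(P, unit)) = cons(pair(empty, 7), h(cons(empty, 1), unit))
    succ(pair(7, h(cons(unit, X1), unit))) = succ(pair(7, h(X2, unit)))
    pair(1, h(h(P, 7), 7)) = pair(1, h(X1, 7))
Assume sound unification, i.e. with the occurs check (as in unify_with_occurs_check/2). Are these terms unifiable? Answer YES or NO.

Decompose cons/2: pair(empty, 7) = pair(empty, 7),  h(P, unit) = h(cons(empty, 1), unit).
Delete trivial equation pair(empty, 7) = pair(empty, 7).
Decompose h/2: P = cons(empty, 1),  unit = unit.
Bind P := cons(empty, 1); substituting into the one remaining equation that mentions P gives: pair(1, h(h(cons(empty, 1), 7), 7)) = pair(1, h(X1, 7)).
Delete trivial equation unit = unit.
Decompose succ/1: pair(7, h(cons(unit, X1), unit)) = pair(7, h(X2, unit)).
Decompose pair/2: 7 = 7,  h(cons(unit, X1), unit) = h(X2, unit).
Delete trivial equation 7 = 7.
Decompose h/2: cons(unit, X1) = X2,  unit = unit.
Bind X2 := cons(unit, X1); no other remaining equation mentions X2.
Delete trivial equation unit = unit.
Decompose pair/2: 1 = 1,  h(h(cons(empty, 1), 7), 7) = h(X1, 7).
Delete trivial equation 1 = 1.
Decompose h/2: h(cons(empty, 1), 7) = X1,  7 = 7.
Bind X1 := h(cons(empty, 1), 7); no other remaining equation mentions X1. Substituting into the earlier binding gives X2 := cons(unit, h(cons(empty, 1), 7)).
Delete trivial equation 7 = 7.
No equations remain and no clash or occurs-check failure arose, so a unifier exists.

YES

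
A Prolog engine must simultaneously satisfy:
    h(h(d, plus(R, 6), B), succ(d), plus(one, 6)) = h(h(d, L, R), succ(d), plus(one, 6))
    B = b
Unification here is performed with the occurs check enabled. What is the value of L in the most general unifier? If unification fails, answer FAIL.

plus(b, 6)

Decompose h/3: h(d, plus(R, 6), B) = h(d, L, R),  succ(d) = succ(d),  plus(one, 6) = plus(one, 6).
Decompose h/3: d = d,  plus(R, 6) = L,  B = R.
Delete trivial equation d = d.
Bind L := plus(R, 6); no other remaining equation mentions L.
Bind B := R; substituting into the one remaining equation that mentions B gives: R = b.
Delete trivial equation succ(d) = succ(d).
Delete trivial equation plus(one, 6) = plus(one, 6).
Bind R := b. Substituting into the earlier bindings gives L := plus(b, 6), B := b.
MGU = { L -> plus(b, 6), B -> b, R -> b }, so L -> plus(b, 6).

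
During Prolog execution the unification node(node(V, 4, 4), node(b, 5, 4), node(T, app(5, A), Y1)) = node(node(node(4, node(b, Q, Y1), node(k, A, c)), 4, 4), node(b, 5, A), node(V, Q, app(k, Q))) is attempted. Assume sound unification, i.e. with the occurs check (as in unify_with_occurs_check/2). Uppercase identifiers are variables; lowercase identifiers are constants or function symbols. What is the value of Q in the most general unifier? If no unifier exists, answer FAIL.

Decompose node/3: node(V, 4, 4) = node(node(4, node(b, Q, Y1), node(k, A, c)), 4, 4),  node(b, 5, 4) = node(b, 5, A),  node(T, app(5, A), Y1) = node(V, Q, app(k, Q)).
Decompose node/3: V = node(4, node(b, Q, Y1), node(k, A, c)),  4 = 4,  4 = 4.
Bind V := node(4, node(b, Q, Y1), node(k, A, c)); substituting into the one remaining equation that mentions V gives: node(T, app(5, A), Y1) = node(node(4, node(b, Q, Y1), node(k, A, c)), Q, app(k, Q)).
Delete trivial equation 4 = 4.
Delete trivial equation 4 = 4.
Decompose node/3: b = b,  5 = 5,  4 = A.
Delete trivial equation b = b.
Delete trivial equation 5 = 5.
Bind A := 4; substituting into the remaining equation gives: node(T, app(5, 4), Y1) = node(node(4, node(b, Q, Y1), node(k, 4, c)), Q, app(k, Q)). Substituting into the earlier binding gives V := node(4, node(b, Q, Y1), node(k, 4, c)).
Decompose node/3: T = node(4, node(b, Q, Y1), node(k, 4, c)),  app(5, 4) = Q,  Y1 = app(k, Q).
Bind T := node(4, node(b, Q, Y1), node(k, 4, c)); no other remaining equation mentions T.
Bind Q := app(5, 4); substituting into the remaining equation gives: Y1 = app(k, app(5, 4)). Substituting into the earlier bindings gives V := node(4, node(b, app(5, 4), Y1), node(k, 4, c)), T := node(4, node(b, app(5, 4), Y1), node(k, 4, c)).
Bind Y1 := app(k, app(5, 4)). Substituting into the earlier bindings gives V := node(4, node(b, app(5, 4), app(k, app(5, 4))), node(k, 4, c)), T := node(4, node(b, app(5, 4), app(k, app(5, 4))), node(k, 4, c)).
MGU = { V -> node(4, node(b, app(5, 4), app(k, app(5, 4))), node(k, 4, c)), A -> 4, T -> node(4, node(b, app(5, 4), app(k, app(5, 4))), node(k, 4, c)), Q -> app(5, 4), Y1 -> app(k, app(5, 4)) }, so Q -> app(5, 4).

app(5, 4)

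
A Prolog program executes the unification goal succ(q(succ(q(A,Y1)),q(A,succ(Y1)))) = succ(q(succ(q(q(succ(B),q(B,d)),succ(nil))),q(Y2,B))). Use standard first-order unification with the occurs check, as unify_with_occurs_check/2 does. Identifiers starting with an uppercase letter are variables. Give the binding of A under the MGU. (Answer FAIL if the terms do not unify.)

Decompose succ/1: q(succ(q(A,Y1)),q(A,succ(Y1))) = q(succ(q(q(succ(B),q(B,d)),succ(nil))),q(Y2,B)).
Decompose q/2: succ(q(A,Y1)) = succ(q(q(succ(B),q(B,d)),succ(nil))),  q(A,succ(Y1)) = q(Y2,B).
Decompose succ/1: q(A,Y1) = q(q(succ(B),q(B,d)),succ(nil)).
Decompose q/2: A = q(succ(B),q(B,d)),  Y1 = succ(nil).
Bind A := q(succ(B),q(B,d)); substituting into the one remaining equation that mentions A gives: q(q(succ(B),q(B,d)),succ(Y1)) = q(Y2,B).
Bind Y1 := succ(nil); substituting into the remaining equation gives: q(q(succ(B),q(B,d)),succ(succ(nil))) = q(Y2,B).
Decompose q/2: q(succ(B),q(B,d)) = Y2,  succ(succ(nil)) = B.
Bind Y2 := q(succ(B),q(B,d)); no other remaining equation mentions Y2.
Bind B := succ(succ(nil)). Substituting into the earlier bindings gives A := q(succ(succ(succ(nil))),q(succ(succ(nil)),d)), Y2 := q(succ(succ(succ(nil))),q(succ(succ(nil)),d)).
MGU = { A -> q(succ(succ(succ(nil))),q(succ(succ(nil)),d)), Y1 -> succ(nil), Y2 -> q(succ(succ(succ(nil))),q(succ(succ(nil)),d)), B -> succ(succ(nil)) }, so A -> q(succ(succ(succ(nil))),q(succ(succ(nil)),d)).

q(succ(succ(succ(nil))),q(succ(succ(nil)),d))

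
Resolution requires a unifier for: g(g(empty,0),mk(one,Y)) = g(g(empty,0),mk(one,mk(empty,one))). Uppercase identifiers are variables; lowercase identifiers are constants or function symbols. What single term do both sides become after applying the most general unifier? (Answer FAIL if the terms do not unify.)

Decompose g/2: g(empty,0) = g(empty,0),  mk(one,Y) = mk(one,mk(empty,one)).
Delete trivial equation g(empty,0) = g(empty,0).
Decompose mk/2: one = one,  Y = mk(empty,one).
Delete trivial equation one = one.
Bind Y := mk(empty,one).
Applying the MGU to either side gives g(g(empty,0),mk(one,mk(empty,one))).

g(g(empty,0),mk(one,mk(empty,one)))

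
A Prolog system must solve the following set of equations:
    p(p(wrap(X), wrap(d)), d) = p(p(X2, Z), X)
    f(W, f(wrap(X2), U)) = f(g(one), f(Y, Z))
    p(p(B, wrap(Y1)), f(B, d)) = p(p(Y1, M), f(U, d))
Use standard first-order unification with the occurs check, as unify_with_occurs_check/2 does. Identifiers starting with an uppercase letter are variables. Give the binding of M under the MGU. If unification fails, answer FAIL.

wrap(wrap(d))

Decompose p/2: p(wrap(X), wrap(d)) = p(X2, Z),  d = X.
Decompose p/2: wrap(X) = X2,  wrap(d) = Z.
Bind X2 := wrap(X); substituting into the one remaining equation that mentions X2 gives: f(W, f(wrap(wrap(X)), U)) = f(g(one), f(Y, Z)).
Bind Z := wrap(d); substituting into the one remaining equation that mentions Z gives: f(W, f(wrap(wrap(X)), U)) = f(g(one), f(Y, wrap(d))).
Bind X := d; substituting into the one remaining equation that mentions X gives: f(W, f(wrap(wrap(d)), U)) = f(g(one), f(Y, wrap(d))). Substituting into the earlier binding gives X2 := wrap(d).
Decompose f/2: W = g(one),  f(wrap(wrap(d)), U) = f(Y, wrap(d)).
Bind W := g(one); no other remaining equation mentions W.
Decompose f/2: wrap(wrap(d)) = Y,  U = wrap(d).
Bind Y := wrap(wrap(d)); no other remaining equation mentions Y.
Bind U := wrap(d); substituting into the remaining equation gives: p(p(B, wrap(Y1)), f(B, d)) = p(p(Y1, M), f(wrap(d), d)).
Decompose p/2: p(B, wrap(Y1)) = p(Y1, M),  f(B, d) = f(wrap(d), d).
Decompose p/2: B = Y1,  wrap(Y1) = M.
Bind B := Y1; substituting into the one remaining equation that mentions B gives: f(Y1, d) = f(wrap(d), d).
Bind M := wrap(Y1); no other remaining equation mentions M.
Decompose f/2: Y1 = wrap(d),  d = d.
Bind Y1 := wrap(d); no other remaining equation mentions Y1. Substituting into the earlier bindings gives B := wrap(d), M := wrap(wrap(d)).
Delete trivial equation d = d.
MGU = { X2 ↦ wrap(d), Z ↦ wrap(d), X ↦ d, W ↦ g(one), Y ↦ wrap(wrap(d)), U ↦ wrap(d), B ↦ wrap(d), M ↦ wrap(wrap(d)), Y1 ↦ wrap(d) }, so M ↦ wrap(wrap(d)).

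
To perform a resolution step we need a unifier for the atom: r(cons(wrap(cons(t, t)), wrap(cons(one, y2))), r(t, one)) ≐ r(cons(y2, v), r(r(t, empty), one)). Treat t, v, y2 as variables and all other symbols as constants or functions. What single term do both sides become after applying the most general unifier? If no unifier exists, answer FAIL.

FAIL

Decompose r/2: cons(wrap(cons(t, t)), wrap(cons(one, y2))) ≐ cons(y2, v),  r(t, one) ≐ r(r(t, empty), one).
Decompose cons/2: wrap(cons(t, t)) ≐ y2,  wrap(cons(one, y2)) ≐ v.
Bind y2 := wrap(cons(t, t)); substituting into the one remaining equation that mentions y2 gives: wrap(cons(one, wrap(cons(t, t)))) ≐ v.
Bind v := wrap(cons(one, wrap(cons(t, t)))); no other remaining equation mentions v.
Decompose r/2: t ≐ r(t, empty),  one ≐ one.
Occurs check fails: t occurs in r(t, empty); the equation t ≐ r(t, empty) has no finite solution.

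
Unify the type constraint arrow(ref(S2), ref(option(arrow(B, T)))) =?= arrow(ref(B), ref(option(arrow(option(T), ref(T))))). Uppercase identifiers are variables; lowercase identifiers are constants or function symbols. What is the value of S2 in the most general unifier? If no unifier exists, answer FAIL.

Decompose arrow/2: ref(S2) =?= ref(B),  ref(option(arrow(B, T))) =?= ref(option(arrow(option(T), ref(T)))).
Decompose ref/1: S2 =?= B.
Bind S2 := B; no other remaining equation mentions S2.
Decompose ref/1: option(arrow(B, T)) =?= option(arrow(option(T), ref(T))).
Decompose option/1: arrow(B, T) =?= arrow(option(T), ref(T)).
Decompose arrow/2: B =?= option(T),  T =?= ref(T).
Bind B := option(T); no other remaining equation mentions B. Substituting into the earlier binding gives S2 := option(T).
Occurs check fails: T occurs in ref(T); the equation T =?= ref(T) has no finite solution.

FAIL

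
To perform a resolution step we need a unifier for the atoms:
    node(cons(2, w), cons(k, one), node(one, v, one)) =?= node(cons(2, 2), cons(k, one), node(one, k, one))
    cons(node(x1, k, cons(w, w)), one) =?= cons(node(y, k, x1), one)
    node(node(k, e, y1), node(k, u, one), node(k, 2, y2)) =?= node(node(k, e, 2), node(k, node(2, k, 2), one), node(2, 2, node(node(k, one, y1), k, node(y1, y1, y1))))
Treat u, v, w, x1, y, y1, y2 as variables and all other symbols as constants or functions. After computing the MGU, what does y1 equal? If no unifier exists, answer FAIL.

FAIL

Decompose node/3: cons(2, w) =?= cons(2, 2),  cons(k, one) =?= cons(k, one),  node(one, v, one) =?= node(one, k, one).
Decompose cons/2: 2 =?= 2,  w =?= 2.
Delete trivial equation 2 =?= 2.
Bind w := 2; substituting into the one remaining equation that mentions w gives: cons(node(x1, k, cons(2, 2)), one) =?= cons(node(y, k, x1), one).
Delete trivial equation cons(k, one) =?= cons(k, one).
Decompose node/3: one =?= one,  v =?= k,  one =?= one.
Delete trivial equation one =?= one.
Bind v := k; no other remaining equation mentions v.
Delete trivial equation one =?= one.
Decompose cons/2: node(x1, k, cons(2, 2)) =?= node(y, k, x1),  one =?= one.
Decompose node/3: x1 =?= y,  k =?= k,  cons(2, 2) =?= x1.
Bind x1 := y; substituting into the one remaining equation that mentions x1 gives: cons(2, 2) =?= y.
Delete trivial equation k =?= k.
Bind y := cons(2, 2); no other remaining equation mentions y. Substituting into the earlier binding gives x1 := cons(2, 2).
Delete trivial equation one =?= one.
Decompose node/3: node(k, e, y1) =?= node(k, e, 2),  node(k, u, one) =?= node(k, node(2, k, 2), one),  node(k, 2, y2) =?= node(2, 2, node(node(k, one, y1), k, node(y1, y1, y1))).
Decompose node/3: k =?= k,  e =?= e,  y1 =?= 2.
Delete trivial equation k =?= k.
Delete trivial equation e =?= e.
Bind y1 := 2; substituting into the one remaining equation that mentions y1 gives: node(k, 2, y2) =?= node(2, 2, node(node(k, one, 2), k, node(2, 2, 2))).
Decompose node/3: k =?= k,  u =?= node(2, k, 2),  one =?= one.
Delete trivial equation k =?= k.
Bind u := node(2, k, 2); no other remaining equation mentions u.
Delete trivial equation one =?= one.
Decompose node/3: k =?= 2,  2 =?= 2,  y2 =?= node(node(k, one, 2), k, node(2, 2, 2)).
Clash: constants k and 2 differ; no unifier exists.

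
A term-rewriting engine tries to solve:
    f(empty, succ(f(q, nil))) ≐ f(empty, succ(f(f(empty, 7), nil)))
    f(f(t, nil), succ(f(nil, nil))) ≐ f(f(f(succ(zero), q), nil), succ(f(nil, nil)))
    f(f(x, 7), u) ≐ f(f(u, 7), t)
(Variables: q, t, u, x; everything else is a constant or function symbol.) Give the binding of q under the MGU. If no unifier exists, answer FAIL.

Decompose f/2: empty ≐ empty,  succ(f(q, nil)) ≐ succ(f(f(empty, 7), nil)).
Delete trivial equation empty ≐ empty.
Decompose succ/1: f(q, nil) ≐ f(f(empty, 7), nil).
Decompose f/2: q ≐ f(empty, 7),  nil ≐ nil.
Bind q := f(empty, 7); substituting into the one remaining equation that mentions q gives: f(f(t, nil), succ(f(nil, nil))) ≐ f(f(f(succ(zero), f(empty, 7)), nil), succ(f(nil, nil))).
Delete trivial equation nil ≐ nil.
Decompose f/2: f(t, nil) ≐ f(f(succ(zero), f(empty, 7)), nil),  succ(f(nil, nil)) ≐ succ(f(nil, nil)).
Decompose f/2: t ≐ f(succ(zero), f(empty, 7)),  nil ≐ nil.
Bind t := f(succ(zero), f(empty, 7)); substituting into the one remaining equation that mentions t gives: f(f(x, 7), u) ≐ f(f(u, 7), f(succ(zero), f(empty, 7))).
Delete trivial equation nil ≐ nil.
Delete trivial equation succ(f(nil, nil)) ≐ succ(f(nil, nil)).
Decompose f/2: f(x, 7) ≐ f(u, 7),  u ≐ f(succ(zero), f(empty, 7)).
Decompose f/2: x ≐ u,  7 ≐ 7.
Bind x := u; no other remaining equation mentions x.
Delete trivial equation 7 ≐ 7.
Bind u := f(succ(zero), f(empty, 7)). Substituting into the earlier binding gives x := f(succ(zero), f(empty, 7)).
MGU = { q ↦ f(empty, 7), t ↦ f(succ(zero), f(empty, 7)), x ↦ f(succ(zero), f(empty, 7)), u ↦ f(succ(zero), f(empty, 7)) }, so q ↦ f(empty, 7).

f(empty, 7)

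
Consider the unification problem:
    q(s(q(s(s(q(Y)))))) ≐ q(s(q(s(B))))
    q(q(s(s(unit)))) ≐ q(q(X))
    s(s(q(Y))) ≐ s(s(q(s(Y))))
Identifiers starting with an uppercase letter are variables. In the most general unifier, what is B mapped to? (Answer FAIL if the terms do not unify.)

Decompose q/1: s(q(s(s(q(Y))))) ≐ s(q(s(B))).
Decompose s/1: q(s(s(q(Y)))) ≐ q(s(B)).
Decompose q/1: s(s(q(Y))) ≐ s(B).
Decompose s/1: s(q(Y)) ≐ B.
Bind B := s(q(Y)); no other remaining equation mentions B.
Decompose q/1: q(s(s(unit))) ≐ q(X).
Decompose q/1: s(s(unit)) ≐ X.
Bind X := s(s(unit)); no other remaining equation mentions X.
Decompose s/1: s(q(Y)) ≐ s(q(s(Y))).
Decompose s/1: q(Y) ≐ q(s(Y)).
Decompose q/1: Y ≐ s(Y).
Occurs check fails: Y occurs in s(Y); the equation Y ≐ s(Y) has no finite solution.

FAIL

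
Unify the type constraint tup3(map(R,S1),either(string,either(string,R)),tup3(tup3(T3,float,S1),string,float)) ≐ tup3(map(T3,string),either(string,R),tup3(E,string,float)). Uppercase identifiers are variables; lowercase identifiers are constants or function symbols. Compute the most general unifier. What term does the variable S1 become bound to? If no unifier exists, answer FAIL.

FAIL

Decompose tup3/3: map(R,S1) ≐ map(T3,string),  either(string,either(string,R)) ≐ either(string,R),  tup3(tup3(T3,float,S1),string,float) ≐ tup3(E,string,float).
Decompose map/2: R ≐ T3,  S1 ≐ string.
Bind R := T3; substituting into the one remaining equation that mentions R gives: either(string,either(string,T3)) ≐ either(string,T3).
Bind S1 := string; substituting into the one remaining equation that mentions S1 gives: tup3(tup3(T3,float,string),string,float) ≐ tup3(E,string,float).
Decompose either/2: string ≐ string,  either(string,T3) ≐ T3.
Delete trivial equation string ≐ string.
Occurs check fails: T3 occurs in either(string,T3); the equation T3 ≐ either(string,T3) has no finite solution.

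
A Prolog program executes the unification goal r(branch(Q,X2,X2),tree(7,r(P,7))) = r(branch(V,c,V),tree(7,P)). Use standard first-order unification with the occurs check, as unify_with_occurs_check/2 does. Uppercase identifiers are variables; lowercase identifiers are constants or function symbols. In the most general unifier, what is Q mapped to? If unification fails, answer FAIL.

FAIL

Decompose r/2: branch(Q,X2,X2) = branch(V,c,V),  tree(7,r(P,7)) = tree(7,P).
Decompose branch/3: Q = V,  X2 = c,  X2 = V.
Bind Q := V; no other remaining equation mentions Q.
Bind X2 := c; substituting into the one remaining equation that mentions X2 gives: c = V.
Bind V := c; no other remaining equation mentions V. Substituting into the earlier binding gives Q := c.
Decompose tree/2: 7 = 7,  r(P,7) = P.
Delete trivial equation 7 = 7.
Occurs check fails: P occurs in r(P,7); the equation P = r(P,7) has no finite solution.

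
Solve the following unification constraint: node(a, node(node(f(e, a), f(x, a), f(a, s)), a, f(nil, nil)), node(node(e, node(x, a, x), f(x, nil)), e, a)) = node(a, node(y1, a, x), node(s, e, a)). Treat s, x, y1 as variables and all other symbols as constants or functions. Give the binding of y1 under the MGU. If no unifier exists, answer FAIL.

node(f(e, a), f(f(nil, nil), a), f(a, node(e, node(f(nil, nil), a, f(nil, nil)), f(f(nil, nil), nil))))

Decompose node/3: a = a,  node(node(f(e, a), f(x, a), f(a, s)), a, f(nil, nil)) = node(y1, a, x),  node(node(e, node(x, a, x), f(x, nil)), e, a) = node(s, e, a).
Delete trivial equation a = a.
Decompose node/3: node(f(e, a), f(x, a), f(a, s)) = y1,  a = a,  f(nil, nil) = x.
Bind y1 := node(f(e, a), f(x, a), f(a, s)); no other remaining equation mentions y1.
Delete trivial equation a = a.
Bind x := f(nil, nil); substituting into the remaining equation gives: node(node(e, node(f(nil, nil), a, f(nil, nil)), f(f(nil, nil), nil)), e, a) = node(s, e, a). Substituting into the earlier binding gives y1 := node(f(e, a), f(f(nil, nil), a), f(a, s)).
Decompose node/3: node(e, node(f(nil, nil), a, f(nil, nil)), f(f(nil, nil), nil)) = s,  e = e,  a = a.
Bind s := node(e, node(f(nil, nil), a, f(nil, nil)), f(f(nil, nil), nil)); no other remaining equation mentions s. Substituting into the earlier binding gives y1 := node(f(e, a), f(f(nil, nil), a), f(a, node(e, node(f(nil, nil), a, f(nil, nil)), f(f(nil, nil), nil)))).
Delete trivial equation e = e.
Delete trivial equation a = a.
MGU = { y1 := node(f(e, a), f(f(nil, nil), a), f(a, node(e, node(f(nil, nil), a, f(nil, nil)), f(f(nil, nil), nil)))), x := f(nil, nil), s := node(e, node(f(nil, nil), a, f(nil, nil)), f(f(nil, nil), nil)) }, so y1 := node(f(e, a), f(f(nil, nil), a), f(a, node(e, node(f(nil, nil), a, f(nil, nil)), f(f(nil, nil), nil)))).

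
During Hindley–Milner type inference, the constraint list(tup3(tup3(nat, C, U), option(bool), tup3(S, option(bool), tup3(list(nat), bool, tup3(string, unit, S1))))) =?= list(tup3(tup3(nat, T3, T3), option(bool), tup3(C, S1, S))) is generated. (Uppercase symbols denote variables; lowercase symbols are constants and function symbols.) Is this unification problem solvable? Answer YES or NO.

YES

Decompose list/1: tup3(tup3(nat, C, U), option(bool), tup3(S, option(bool), tup3(list(nat), bool, tup3(string, unit, S1)))) =?= tup3(tup3(nat, T3, T3), option(bool), tup3(C, S1, S)).
Decompose tup3/3: tup3(nat, C, U) =?= tup3(nat, T3, T3),  option(bool) =?= option(bool),  tup3(S, option(bool), tup3(list(nat), bool, tup3(string, unit, S1))) =?= tup3(C, S1, S).
Decompose tup3/3: nat =?= nat,  C =?= T3,  U =?= T3.
Delete trivial equation nat =?= nat.
Bind C := T3; substituting into the one remaining equation that mentions C gives: tup3(S, option(bool), tup3(list(nat), bool, tup3(string, unit, S1))) =?= tup3(T3, S1, S).
Bind U := T3; no other remaining equation mentions U.
Delete trivial equation option(bool) =?= option(bool).
Decompose tup3/3: S =?= T3,  option(bool) =?= S1,  tup3(list(nat), bool, tup3(string, unit, S1)) =?= S.
Bind S := T3; substituting into the one remaining equation that mentions S gives: tup3(list(nat), bool, tup3(string, unit, S1)) =?= T3.
Bind S1 := option(bool); substituting into the remaining equation gives: tup3(list(nat), bool, tup3(string, unit, option(bool))) =?= T3.
Bind T3 := tup3(list(nat), bool, tup3(string, unit, option(bool))). Substituting into the earlier bindings gives C := tup3(list(nat), bool, tup3(string, unit, option(bool))), U := tup3(list(nat), bool, tup3(string, unit, option(bool))), S := tup3(list(nat), bool, tup3(string, unit, option(bool))).
No equations remain and no clash or occurs-check failure arose, so a unifier exists.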